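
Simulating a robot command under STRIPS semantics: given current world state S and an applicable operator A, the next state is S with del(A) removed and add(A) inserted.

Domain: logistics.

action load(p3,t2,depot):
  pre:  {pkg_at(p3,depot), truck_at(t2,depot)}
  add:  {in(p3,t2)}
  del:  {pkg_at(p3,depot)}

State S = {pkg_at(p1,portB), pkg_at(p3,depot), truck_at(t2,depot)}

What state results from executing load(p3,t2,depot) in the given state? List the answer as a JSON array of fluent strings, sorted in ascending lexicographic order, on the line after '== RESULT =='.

Progress:
  pre ⊆ S: {pkg_at(p3,depot), truck_at(t2,depot)} ⊆ S  — applicable
  S \ del = {pkg_at(p1,portB), truck_at(t2,depot)}
  ∪ add   = {in(p3,t2), pkg_at(p1,portB), truck_at(t2,depot)}

== RESULT ==
["in(p3,t2)", "pkg_at(p1,portB)", "truck_at(t2,depot)"]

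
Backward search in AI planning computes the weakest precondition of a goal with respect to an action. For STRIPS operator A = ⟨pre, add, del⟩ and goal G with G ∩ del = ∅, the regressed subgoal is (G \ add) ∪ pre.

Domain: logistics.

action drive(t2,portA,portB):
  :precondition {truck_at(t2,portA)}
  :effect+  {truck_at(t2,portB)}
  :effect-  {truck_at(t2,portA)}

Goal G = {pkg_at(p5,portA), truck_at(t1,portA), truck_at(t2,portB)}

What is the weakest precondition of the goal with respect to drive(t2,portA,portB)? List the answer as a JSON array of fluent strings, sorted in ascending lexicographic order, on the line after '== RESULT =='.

Compute (G \ add) ∪ pre:
  G ∩ del = {}  (empty — regression defined)
  G \ add = {pkg_at(p5,portA), truck_at(t1,portA), truck_at(t2,portB)} \ {truck_at(t2,portB)} = {pkg_at(p5,portA), truck_at(t1,portA)}
  ∪ pre   = {pkg_at(p5,portA), truck_at(t1,portA)} ∪ {truck_at(t2,portA)}
          = {pkg_at(p5,portA), truck_at(t1,portA), truck_at(t2,portA)}

== RESULT ==
["pkg_at(p5,portA)", "truck_at(t1,portA)", "truck_at(t2,portA)"]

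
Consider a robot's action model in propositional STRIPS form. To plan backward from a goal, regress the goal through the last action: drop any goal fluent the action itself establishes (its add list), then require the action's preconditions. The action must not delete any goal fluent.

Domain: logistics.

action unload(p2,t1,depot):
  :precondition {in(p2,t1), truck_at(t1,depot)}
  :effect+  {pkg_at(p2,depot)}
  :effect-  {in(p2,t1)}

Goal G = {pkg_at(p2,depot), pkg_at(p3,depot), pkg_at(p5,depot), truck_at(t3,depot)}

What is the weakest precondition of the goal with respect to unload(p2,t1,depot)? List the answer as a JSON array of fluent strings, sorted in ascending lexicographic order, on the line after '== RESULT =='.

Regress:
  G ∩ del = {}  (empty — regression defined)
  G \ add = {pkg_at(p2,depot), pkg_at(p3,depot), pkg_at(p5,depot), truck_at(t3,depot)} \ {pkg_at(p2,depot)} = {pkg_at(p3,depot), pkg_at(p5,depot), truck_at(t3,depot)}
  ∪ pre   = {pkg_at(p3,depot), pkg_at(p5,depot), truck_at(t3,depot)} ∪ {in(p2,t1), truck_at(t1,depot)}
          = {in(p2,t1), pkg_at(p3,depot), pkg_at(p5,depot), truck_at(t1,depot), truck_at(t3,depot)}

== RESULT ==
["in(p2,t1)", "pkg_at(p3,depot)", "pkg_at(p5,depot)", "truck_at(t1,depot)", "truck_at(t3,depot)"]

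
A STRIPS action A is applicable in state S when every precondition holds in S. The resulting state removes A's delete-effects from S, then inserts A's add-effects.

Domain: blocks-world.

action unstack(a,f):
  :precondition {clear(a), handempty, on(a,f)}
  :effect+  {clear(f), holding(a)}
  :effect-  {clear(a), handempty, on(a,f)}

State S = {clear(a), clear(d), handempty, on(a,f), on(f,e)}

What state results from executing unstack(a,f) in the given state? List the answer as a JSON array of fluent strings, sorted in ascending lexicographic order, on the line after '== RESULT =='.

Progress:
  pre ⊆ S: {clear(a), handempty, on(a,f)} ⊆ S  — applicable
  S \ del = {clear(d), on(f,e)}
  ∪ add   = {clear(d), clear(f), holding(a), on(f,e)}

== RESULT ==
["clear(d)", "clear(f)", "holding(a)", "on(f,e)"]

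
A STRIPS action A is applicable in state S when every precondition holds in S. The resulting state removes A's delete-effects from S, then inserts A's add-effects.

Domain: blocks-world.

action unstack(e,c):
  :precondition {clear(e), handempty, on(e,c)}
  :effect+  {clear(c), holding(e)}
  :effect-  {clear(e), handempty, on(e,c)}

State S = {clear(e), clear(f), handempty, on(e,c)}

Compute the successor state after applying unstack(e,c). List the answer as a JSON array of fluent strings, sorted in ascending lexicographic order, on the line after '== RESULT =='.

Compute (S \ del) ∪ add:
  pre ⊆ S: {clear(e), handempty, on(e,c)} ⊆ S  — applicable
  S \ del = {clear(f)}
  ∪ add   = {clear(c), clear(f), holding(e)}

== RESULT ==
["clear(c)", "clear(f)", "holding(e)"]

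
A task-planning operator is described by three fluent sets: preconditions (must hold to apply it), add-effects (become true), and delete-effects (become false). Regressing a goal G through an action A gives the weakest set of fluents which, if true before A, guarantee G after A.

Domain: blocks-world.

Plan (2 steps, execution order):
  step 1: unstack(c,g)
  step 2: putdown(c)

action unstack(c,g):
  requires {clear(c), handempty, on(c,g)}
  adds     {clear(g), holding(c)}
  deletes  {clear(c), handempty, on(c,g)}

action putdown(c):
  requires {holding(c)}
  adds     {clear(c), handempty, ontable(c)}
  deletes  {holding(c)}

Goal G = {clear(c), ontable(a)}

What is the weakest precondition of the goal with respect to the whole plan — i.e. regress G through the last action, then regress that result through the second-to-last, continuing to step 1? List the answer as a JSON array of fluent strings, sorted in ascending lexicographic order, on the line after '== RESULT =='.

Work backward from the goal:
  through step 2 (putdown(c)): drop {clear(c)}, keep {ontable(a)}, require {holding(c)}
    → {holding(c), ontable(a)}
  through step 1 (unstack(c,g)): drop {holding(c)}, keep {ontable(a)}, require {clear(c), handempty, on(c,g)}
    → {clear(c), handempty, on(c,g), ontable(a)}

== RESULT ==
["clear(c)", "handempty", "on(c,g)", "ontable(a)"]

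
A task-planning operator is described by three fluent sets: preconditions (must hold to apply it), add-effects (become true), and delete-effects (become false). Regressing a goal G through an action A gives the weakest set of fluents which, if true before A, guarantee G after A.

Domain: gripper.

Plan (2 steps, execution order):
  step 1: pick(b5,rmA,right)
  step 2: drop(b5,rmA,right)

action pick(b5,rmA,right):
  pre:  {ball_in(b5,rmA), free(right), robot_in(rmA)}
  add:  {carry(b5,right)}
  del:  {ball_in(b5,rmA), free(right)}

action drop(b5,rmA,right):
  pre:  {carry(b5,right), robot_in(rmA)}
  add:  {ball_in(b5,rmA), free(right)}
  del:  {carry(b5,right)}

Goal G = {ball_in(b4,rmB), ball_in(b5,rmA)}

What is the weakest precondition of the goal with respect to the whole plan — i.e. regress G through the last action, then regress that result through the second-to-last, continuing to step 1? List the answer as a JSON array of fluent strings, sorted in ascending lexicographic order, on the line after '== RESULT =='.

Regress step by step:
  through step 2 (drop(b5,rmA,right)): drop {ball_in(b5,rmA)}, keep {ball_in(b4,rmB)}, require {carry(b5,right), robot_in(rmA)}
    → {ball_in(b4,rmB), carry(b5,right), robot_in(rmA)}
  through step 1 (pick(b5,rmA,right)): drop {carry(b5,right)}, keep {ball_in(b4,rmB), robot_in(rmA)}, require {ball_in(b5,rmA), free(right), robot_in(rmA)}
    → {ball_in(b4,rmB), ball_in(b5,rmA), free(right), robot_in(rmA)}

== RESULT ==
["ball_in(b4,rmB)", "ball_in(b5,rmA)", "free(right)", "robot_in(rmA)"]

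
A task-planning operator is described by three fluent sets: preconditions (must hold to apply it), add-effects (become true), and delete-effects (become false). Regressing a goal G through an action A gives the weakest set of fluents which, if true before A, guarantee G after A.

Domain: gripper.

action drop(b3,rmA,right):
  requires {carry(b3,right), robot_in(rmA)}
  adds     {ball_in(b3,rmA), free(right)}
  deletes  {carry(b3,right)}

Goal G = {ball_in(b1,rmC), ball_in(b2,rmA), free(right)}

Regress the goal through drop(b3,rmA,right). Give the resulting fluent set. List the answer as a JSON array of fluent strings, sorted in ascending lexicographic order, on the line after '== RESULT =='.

Regress:
  G ∩ del = {}  (empty — regression defined)
  G \ add = {ball_in(b1,rmC), ball_in(b2,rmA), free(right)} \ {ball_in(b3,rmA), free(right)} = {ball_in(b1,rmC), ball_in(b2,rmA)}
  ∪ pre   = {ball_in(b1,rmC), ball_in(b2,rmA)} ∪ {carry(b3,right), robot_in(rmA)}
          = {ball_in(b1,rmC), ball_in(b2,rmA), carry(b3,right), robot_in(rmA)}

== RESULT ==
["ball_in(b1,rmC)", "ball_in(b2,rmA)", "carry(b3,right)", "robot_in(rmA)"]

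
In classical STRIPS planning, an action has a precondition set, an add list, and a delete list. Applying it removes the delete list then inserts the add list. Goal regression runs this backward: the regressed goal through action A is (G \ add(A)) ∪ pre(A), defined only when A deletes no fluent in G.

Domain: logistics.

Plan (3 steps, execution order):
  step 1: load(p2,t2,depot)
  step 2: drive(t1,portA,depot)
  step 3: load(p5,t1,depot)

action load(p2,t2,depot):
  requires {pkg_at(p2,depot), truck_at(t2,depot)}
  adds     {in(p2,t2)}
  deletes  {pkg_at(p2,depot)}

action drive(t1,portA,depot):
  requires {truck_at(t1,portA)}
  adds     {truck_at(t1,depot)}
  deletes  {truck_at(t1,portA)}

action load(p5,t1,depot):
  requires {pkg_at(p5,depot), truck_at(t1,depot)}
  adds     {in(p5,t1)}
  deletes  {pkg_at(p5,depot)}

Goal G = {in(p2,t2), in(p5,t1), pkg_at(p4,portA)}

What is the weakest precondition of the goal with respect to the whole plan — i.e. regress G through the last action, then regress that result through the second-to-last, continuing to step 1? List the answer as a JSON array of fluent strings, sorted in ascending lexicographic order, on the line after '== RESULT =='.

Regress step by step:
  through step 3 (load(p5,t1,depot)): drop {in(p5,t1)}, keep {in(p2,t2), pkg_at(p4,portA)}, require {pkg_at(p5,depot), truck_at(t1,depot)}
    → {in(p2,t2), pkg_at(p4,portA), pkg_at(p5,depot), truck_at(t1,depot)}
  through step 2 (drive(t1,portA,depot)): drop {truck_at(t1,depot)}, keep {in(p2,t2), pkg_at(p4,portA), pkg_at(p5,depot)}, require {truck_at(t1,portA)}
    → {in(p2,t2), pkg_at(p4,portA), pkg_at(p5,depot), truck_at(t1,portA)}
  through step 1 (load(p2,t2,depot)): drop {in(p2,t2)}, keep {pkg_at(p4,portA), pkg_at(p5,depot), truck_at(t1,portA)}, require {pkg_at(p2,depot), truck_at(t2,depot)}
    → {pkg_at(p2,depot), pkg_at(p4,portA), pkg_at(p5,depot), truck_at(t1,portA), truck_at(t2,depot)}

== RESULT ==
["pkg_at(p2,depot)", "pkg_at(p4,portA)", "pkg_at(p5,depot)", "truck_at(t1,portA)", "truck_at(t2,depot)"]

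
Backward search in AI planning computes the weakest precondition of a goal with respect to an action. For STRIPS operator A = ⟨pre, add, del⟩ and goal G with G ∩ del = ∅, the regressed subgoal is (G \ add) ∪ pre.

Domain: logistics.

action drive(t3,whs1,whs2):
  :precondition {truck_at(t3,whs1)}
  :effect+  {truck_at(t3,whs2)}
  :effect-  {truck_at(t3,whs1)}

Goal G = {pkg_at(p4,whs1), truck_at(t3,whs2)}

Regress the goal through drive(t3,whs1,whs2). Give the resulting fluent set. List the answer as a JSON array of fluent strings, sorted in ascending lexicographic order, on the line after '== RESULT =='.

Regress:
  G ∩ del = {}  (empty — regression defined)
  G \ add = {pkg_at(p4,whs1), truck_at(t3,whs2)} \ {truck_at(t3,whs2)} = {pkg_at(p4,whs1)}
  ∪ pre   = {pkg_at(p4,whs1)} ∪ {truck_at(t3,whs1)}
          = {pkg_at(p4,whs1), truck_at(t3,whs1)}

== RESULT ==
["pkg_at(p4,whs1)", "truck_at(t3,whs1)"]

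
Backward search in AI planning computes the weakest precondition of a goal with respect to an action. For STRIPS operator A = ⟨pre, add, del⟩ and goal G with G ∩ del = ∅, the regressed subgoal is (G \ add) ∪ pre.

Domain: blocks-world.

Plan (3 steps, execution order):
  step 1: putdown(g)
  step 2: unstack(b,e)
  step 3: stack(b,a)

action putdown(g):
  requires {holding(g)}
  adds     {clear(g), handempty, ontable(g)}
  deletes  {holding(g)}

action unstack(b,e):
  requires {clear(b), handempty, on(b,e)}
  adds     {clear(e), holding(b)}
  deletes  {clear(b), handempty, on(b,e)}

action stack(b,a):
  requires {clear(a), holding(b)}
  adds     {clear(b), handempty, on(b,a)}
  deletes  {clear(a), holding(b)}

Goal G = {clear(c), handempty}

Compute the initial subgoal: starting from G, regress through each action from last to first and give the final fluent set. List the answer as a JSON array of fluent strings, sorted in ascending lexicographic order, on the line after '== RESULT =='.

Work backward from the goal:
  through step 3 (stack(b,a)): drop {handempty}, keep {clear(c)}, require {clear(a), holding(b)}
    → {clear(a), clear(c), holding(b)}
  through step 2 (unstack(b,e)): drop {holding(b)}, keep {clear(a), clear(c)}, require {clear(b), handempty, on(b,e)}
    → {clear(a), clear(b), clear(c), handempty, on(b,e)}
  through step 1 (putdown(g)): drop {handempty}, keep {clear(a), clear(b), clear(c), on(b,e)}, require {holding(g)}
    → {clear(a), clear(b), clear(c), holding(g), on(b,e)}

== RESULT ==
["clear(a)", "clear(b)", "clear(c)", "holding(g)", "on(b,e)"]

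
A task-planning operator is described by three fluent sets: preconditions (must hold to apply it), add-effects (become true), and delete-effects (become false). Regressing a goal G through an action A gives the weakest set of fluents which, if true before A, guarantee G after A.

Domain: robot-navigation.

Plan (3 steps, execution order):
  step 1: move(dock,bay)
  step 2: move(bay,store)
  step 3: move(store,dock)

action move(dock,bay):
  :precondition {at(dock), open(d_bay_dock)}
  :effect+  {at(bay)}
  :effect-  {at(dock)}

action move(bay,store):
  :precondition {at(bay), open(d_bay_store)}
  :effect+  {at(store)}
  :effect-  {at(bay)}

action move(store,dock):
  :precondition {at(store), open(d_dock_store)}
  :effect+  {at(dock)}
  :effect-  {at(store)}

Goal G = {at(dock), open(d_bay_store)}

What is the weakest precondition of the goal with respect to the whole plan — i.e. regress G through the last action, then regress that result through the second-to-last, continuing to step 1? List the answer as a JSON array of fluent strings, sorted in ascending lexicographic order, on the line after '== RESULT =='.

Regress step by step:
  through step 3 (move(store,dock)): drop {at(dock)}, keep {open(d_bay_store)}, require {at(store), open(d_dock_store)}
    → {at(store), open(d_bay_store), open(d_dock_store)}
  through step 2 (move(bay,store)): drop {at(store)}, keep {open(d_bay_store), open(d_dock_store)}, require {at(bay), open(d_bay_store)}
    → {at(bay), open(d_bay_store), open(d_dock_store)}
  through step 1 (move(dock,bay)): drop {at(bay)}, keep {open(d_bay_store), open(d_dock_store)}, require {at(dock), open(d_bay_dock)}
    → {at(dock), open(d_bay_dock), open(d_bay_store), open(d_dock_store)}

== RESULT ==
["at(dock)", "open(d_bay_dock)", "open(d_bay_store)", "open(d_dock_store)"]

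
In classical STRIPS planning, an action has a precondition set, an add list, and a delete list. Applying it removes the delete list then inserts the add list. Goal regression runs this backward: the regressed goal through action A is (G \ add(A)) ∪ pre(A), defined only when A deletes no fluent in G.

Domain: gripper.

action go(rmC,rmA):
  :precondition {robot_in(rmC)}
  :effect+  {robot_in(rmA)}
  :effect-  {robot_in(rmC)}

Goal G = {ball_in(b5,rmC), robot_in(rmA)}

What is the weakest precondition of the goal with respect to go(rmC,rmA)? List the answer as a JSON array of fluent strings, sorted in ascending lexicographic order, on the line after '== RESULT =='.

Compute (G \ add) ∪ pre:
  G ∩ del = {}  (empty — regression defined)
  G \ add = {ball_in(b5,rmC), robot_in(rmA)} \ {robot_in(rmA)} = {ball_in(b5,rmC)}
  ∪ pre   = {ball_in(b5,rmC)} ∪ {robot_in(rmC)}
          = {ball_in(b5,rmC), robot_in(rmC)}

== RESULT ==
["ball_in(b5,rmC)", "robot_in(rmC)"]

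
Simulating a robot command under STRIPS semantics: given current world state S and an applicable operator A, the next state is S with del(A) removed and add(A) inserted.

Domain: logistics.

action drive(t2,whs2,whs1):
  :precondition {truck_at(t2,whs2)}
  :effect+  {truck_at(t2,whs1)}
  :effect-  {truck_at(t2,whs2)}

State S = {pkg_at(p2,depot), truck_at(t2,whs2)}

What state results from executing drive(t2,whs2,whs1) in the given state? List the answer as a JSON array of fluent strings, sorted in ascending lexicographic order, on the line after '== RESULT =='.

Progress:
  pre ⊆ S: {truck_at(t2,whs2)} ⊆ S  — applicable
  S \ del = {pkg_at(p2,depot)}
  ∪ add   = {pkg_at(p2,depot), truck_at(t2,whs1)}

== RESULT ==
["pkg_at(p2,depot)", "truck_at(t2,whs1)"]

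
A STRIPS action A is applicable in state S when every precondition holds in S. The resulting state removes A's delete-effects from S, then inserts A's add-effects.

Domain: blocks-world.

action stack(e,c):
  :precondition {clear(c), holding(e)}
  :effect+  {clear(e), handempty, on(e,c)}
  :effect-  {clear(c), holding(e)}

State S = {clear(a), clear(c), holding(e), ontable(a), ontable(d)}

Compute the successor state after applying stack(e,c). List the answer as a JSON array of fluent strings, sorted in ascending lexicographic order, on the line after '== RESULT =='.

Compute (S \ del) ∪ add:
  pre ⊆ S: {clear(c), holding(e)} ⊆ S  — applicable
  S \ del = {clear(a), ontable(a), ontable(d)}
  ∪ add   = {clear(a), clear(e), handempty, on(e,c), ontable(a), ontable(d)}

== RESULT ==
["clear(a)", "clear(e)", "handempty", "on(e,c)", "ontable(a)", "ontable(d)"]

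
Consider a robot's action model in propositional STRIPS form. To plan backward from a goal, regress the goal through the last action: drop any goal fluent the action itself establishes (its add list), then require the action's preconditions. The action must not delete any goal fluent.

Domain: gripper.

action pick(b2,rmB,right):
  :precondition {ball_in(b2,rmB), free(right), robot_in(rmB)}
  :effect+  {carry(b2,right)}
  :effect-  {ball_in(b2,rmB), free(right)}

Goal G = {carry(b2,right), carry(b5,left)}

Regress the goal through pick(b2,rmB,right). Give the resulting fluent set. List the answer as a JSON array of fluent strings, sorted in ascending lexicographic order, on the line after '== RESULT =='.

Compute (G \ add) ∪ pre:
  G ∩ del = {}  (empty — regression defined)
  G \ add = {carry(b2,right), carry(b5,left)} \ {carry(b2,right)} = {carry(b5,left)}
  ∪ pre   = {carry(b5,left)} ∪ {ball_in(b2,rmB), free(right), robot_in(rmB)}
          = {ball_in(b2,rmB), carry(b5,left), free(right), robot_in(rmB)}

== RESULT ==
["ball_in(b2,rmB)", "carry(b5,left)", "free(right)", "robot_in(rmB)"]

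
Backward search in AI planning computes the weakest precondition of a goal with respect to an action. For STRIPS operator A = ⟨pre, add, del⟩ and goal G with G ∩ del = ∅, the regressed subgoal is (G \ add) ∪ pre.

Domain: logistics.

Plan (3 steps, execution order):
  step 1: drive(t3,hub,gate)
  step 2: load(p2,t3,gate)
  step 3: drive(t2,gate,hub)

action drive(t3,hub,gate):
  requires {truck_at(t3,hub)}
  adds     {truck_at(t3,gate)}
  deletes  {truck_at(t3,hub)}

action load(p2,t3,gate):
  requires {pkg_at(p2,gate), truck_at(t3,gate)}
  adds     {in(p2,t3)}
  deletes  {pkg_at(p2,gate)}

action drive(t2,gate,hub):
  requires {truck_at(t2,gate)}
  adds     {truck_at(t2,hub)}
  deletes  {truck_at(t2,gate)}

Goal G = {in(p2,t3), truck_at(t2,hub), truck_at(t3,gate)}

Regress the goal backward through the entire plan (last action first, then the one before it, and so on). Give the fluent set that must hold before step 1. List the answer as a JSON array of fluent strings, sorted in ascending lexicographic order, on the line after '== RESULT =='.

Work backward from the goal:
  through step 3 (drive(t2,gate,hub)): drop {truck_at(t2,hub)}, keep {in(p2,t3), truck_at(t3,gate)}, require {truck_at(t2,gate)}
    → {in(p2,t3), truck_at(t2,gate), truck_at(t3,gate)}
  through step 2 (load(p2,t3,gate)): drop {in(p2,t3)}, keep {truck_at(t2,gate), truck_at(t3,gate)}, require {pkg_at(p2,gate), truck_at(t3,gate)}
    → {pkg_at(p2,gate), truck_at(t2,gate), truck_at(t3,gate)}
  through step 1 (drive(t3,hub,gate)): drop {truck_at(t3,gate)}, keep {pkg_at(p2,gate), truck_at(t2,gate)}, require {truck_at(t3,hub)}
    → {pkg_at(p2,gate), truck_at(t2,gate), truck_at(t3,hub)}

== RESULT ==
["pkg_at(p2,gate)", "truck_at(t2,gate)", "truck_at(t3,hub)"]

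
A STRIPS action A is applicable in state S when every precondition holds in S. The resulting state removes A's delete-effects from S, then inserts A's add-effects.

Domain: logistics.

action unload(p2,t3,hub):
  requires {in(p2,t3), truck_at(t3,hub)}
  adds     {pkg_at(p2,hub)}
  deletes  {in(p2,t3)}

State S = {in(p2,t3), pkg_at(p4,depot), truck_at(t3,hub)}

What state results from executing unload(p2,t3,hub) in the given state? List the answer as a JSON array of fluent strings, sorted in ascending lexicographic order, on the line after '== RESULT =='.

Compute (S \ del) ∪ add:
  pre ⊆ S: {in(p2,t3), truck_at(t3,hub)} ⊆ S  — applicable
  S \ del = {pkg_at(p4,depot), truck_at(t3,hub)}
  ∪ add   = {pkg_at(p2,hub), pkg_at(p4,depot), truck_at(t3,hub)}

== RESULT ==
["pkg_at(p2,hub)", "pkg_at(p4,depot)", "truck_at(t3,hub)"]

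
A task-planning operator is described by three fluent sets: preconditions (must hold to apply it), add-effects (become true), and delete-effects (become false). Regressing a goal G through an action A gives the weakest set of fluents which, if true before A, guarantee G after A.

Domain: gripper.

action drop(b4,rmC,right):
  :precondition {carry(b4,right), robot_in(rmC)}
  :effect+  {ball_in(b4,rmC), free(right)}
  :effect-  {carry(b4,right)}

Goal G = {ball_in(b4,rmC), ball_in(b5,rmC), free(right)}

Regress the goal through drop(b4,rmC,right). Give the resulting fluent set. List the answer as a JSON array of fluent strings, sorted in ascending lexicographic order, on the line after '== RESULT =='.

Compute (G \ add) ∪ pre:
  G ∩ del = {}  (empty — regression defined)
  G \ add = {ball_in(b4,rmC), ball_in(b5,rmC), free(right)} \ {ball_in(b4,rmC), free(right)} = {ball_in(b5,rmC)}
  ∪ pre   = {ball_in(b5,rmC)} ∪ {carry(b4,right), robot_in(rmC)}
          = {ball_in(b5,rmC), carry(b4,right), robot_in(rmC)}

== RESULT ==
["ball_in(b5,rmC)", "carry(b4,right)", "robot_in(rmC)"]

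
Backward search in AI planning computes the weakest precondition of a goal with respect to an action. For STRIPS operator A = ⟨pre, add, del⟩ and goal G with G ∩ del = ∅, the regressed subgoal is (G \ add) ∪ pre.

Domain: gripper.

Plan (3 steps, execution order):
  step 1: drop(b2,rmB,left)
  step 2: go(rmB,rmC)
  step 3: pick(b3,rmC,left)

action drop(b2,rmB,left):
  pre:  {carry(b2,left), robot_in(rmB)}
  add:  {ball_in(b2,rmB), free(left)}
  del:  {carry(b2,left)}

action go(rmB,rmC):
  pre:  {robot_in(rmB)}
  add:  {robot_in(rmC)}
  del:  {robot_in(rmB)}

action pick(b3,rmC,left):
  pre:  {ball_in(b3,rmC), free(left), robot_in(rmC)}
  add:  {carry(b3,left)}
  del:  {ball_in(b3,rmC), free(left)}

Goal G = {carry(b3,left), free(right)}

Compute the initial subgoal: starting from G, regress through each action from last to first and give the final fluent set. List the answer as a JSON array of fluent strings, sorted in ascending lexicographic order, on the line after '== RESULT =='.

Work backward from the goal:
  through step 3 (pick(b3,rmC,left)): drop {carry(b3,left)}, keep {free(right)}, require {ball_in(b3,rmC), free(left), robot_in(rmC)}
    → {ball_in(b3,rmC), free(left), free(right), robot_in(rmC)}
  through step 2 (go(rmB,rmC)): drop {robot_in(rmC)}, keep {ball_in(b3,rmC), free(left), free(right)}, require {robot_in(rmB)}
    → {ball_in(b3,rmC), free(left), free(right), robot_in(rmB)}
  through step 1 (drop(b2,rmB,left)): drop {free(left)}, keep {ball_in(b3,rmC), free(right), robot_in(rmB)}, require {carry(b2,left), robot_in(rmB)}
    → {ball_in(b3,rmC), carry(b2,left), free(right), robot_in(rmB)}

== RESULT ==
["ball_in(b3,rmC)", "carry(b2,left)", "free(right)", "robot_in(rmB)"]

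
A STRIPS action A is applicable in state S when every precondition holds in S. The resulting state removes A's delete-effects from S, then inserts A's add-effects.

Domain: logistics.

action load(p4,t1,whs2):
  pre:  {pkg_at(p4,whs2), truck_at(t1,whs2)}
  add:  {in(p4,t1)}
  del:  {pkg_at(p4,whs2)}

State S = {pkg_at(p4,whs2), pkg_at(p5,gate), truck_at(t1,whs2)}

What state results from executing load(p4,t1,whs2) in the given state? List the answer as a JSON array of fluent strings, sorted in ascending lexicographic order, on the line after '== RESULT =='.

Progress:
  pre ⊆ S: {pkg_at(p4,whs2), truck_at(t1,whs2)} ⊆ S  — applicable
  S \ del = {pkg_at(p5,gate), truck_at(t1,whs2)}
  ∪ add   = {in(p4,t1), pkg_at(p5,gate), truck_at(t1,whs2)}

== RESULT ==
["in(p4,t1)", "pkg_at(p5,gate)", "truck_at(t1,whs2)"]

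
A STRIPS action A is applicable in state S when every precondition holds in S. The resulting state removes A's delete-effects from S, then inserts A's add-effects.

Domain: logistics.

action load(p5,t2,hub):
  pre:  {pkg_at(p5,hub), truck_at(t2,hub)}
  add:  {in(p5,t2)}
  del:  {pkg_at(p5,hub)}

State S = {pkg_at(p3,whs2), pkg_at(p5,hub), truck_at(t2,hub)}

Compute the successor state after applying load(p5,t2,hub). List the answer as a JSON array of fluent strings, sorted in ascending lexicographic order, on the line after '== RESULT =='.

Progress:
  pre ⊆ S: {pkg_at(p5,hub), truck_at(t2,hub)} ⊆ S  — applicable
  S \ del = {pkg_at(p3,whs2), truck_at(t2,hub)}
  ∪ add   = {in(p5,t2), pkg_at(p3,whs2), truck_at(t2,hub)}

== RESULT ==
["in(p5,t2)", "pkg_at(p3,whs2)", "truck_at(t2,hub)"]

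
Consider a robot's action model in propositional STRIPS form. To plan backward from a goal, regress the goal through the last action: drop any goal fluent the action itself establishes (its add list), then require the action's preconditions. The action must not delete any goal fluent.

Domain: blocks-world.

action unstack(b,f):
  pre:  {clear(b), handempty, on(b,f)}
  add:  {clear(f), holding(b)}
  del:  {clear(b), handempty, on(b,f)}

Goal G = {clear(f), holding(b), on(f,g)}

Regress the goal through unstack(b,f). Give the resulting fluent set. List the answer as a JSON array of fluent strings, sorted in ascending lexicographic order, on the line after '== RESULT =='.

Regress:
  G ∩ del = {}  (empty — regression defined)
  G \ add = {clear(f), holding(b), on(f,g)} \ {clear(f), holding(b)} = {on(f,g)}
  ∪ pre   = {on(f,g)} ∪ {clear(b), handempty, on(b,f)}
          = {clear(b), handempty, on(b,f), on(f,g)}

== RESULT ==
["clear(b)", "handempty", "on(b,f)", "on(f,g)"]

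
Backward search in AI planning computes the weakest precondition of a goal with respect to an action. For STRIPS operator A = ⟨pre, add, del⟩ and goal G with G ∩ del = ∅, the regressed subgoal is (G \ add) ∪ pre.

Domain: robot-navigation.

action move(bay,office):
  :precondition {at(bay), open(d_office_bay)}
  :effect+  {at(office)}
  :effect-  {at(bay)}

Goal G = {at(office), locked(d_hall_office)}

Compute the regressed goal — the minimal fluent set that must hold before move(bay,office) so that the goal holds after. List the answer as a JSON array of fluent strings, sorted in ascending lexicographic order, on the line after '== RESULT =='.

Regress:
  G ∩ del = {}  (empty — regression defined)
  G \ add = {at(office), locked(d_hall_office)} \ {at(office)} = {locked(d_hall_office)}
  ∪ pre   = {locked(d_hall_office)} ∪ {at(bay), open(d_office_bay)}
          = {at(bay), locked(d_hall_office), open(d_office_bay)}

== RESULT ==
["at(bay)", "locked(d_hall_office)", "open(d_office_bay)"]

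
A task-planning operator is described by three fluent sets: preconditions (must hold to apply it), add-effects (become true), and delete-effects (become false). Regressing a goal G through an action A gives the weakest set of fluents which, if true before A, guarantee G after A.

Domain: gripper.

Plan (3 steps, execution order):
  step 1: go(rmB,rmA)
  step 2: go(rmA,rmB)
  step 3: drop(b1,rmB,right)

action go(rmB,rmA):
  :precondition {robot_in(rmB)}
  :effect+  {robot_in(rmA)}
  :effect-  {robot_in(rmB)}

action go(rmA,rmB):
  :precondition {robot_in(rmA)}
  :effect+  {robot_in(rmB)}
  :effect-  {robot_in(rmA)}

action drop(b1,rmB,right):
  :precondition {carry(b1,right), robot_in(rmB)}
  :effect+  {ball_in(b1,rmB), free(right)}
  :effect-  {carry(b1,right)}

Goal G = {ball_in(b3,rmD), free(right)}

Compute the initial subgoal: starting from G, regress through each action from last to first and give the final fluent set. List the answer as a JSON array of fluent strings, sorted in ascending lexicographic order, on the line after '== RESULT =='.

Work backward from the goal:
  through step 3 (drop(b1,rmB,right)): drop {free(right)}, keep {ball_in(b3,rmD)}, require {carry(b1,right), robot_in(rmB)}
    → {ball_in(b3,rmD), carry(b1,right), robot_in(rmB)}
  through step 2 (go(rmA,rmB)): drop {robot_in(rmB)}, keep {ball_in(b3,rmD), carry(b1,right)}, require {robot_in(rmA)}
    → {ball_in(b3,rmD), carry(b1,right), robot_in(rmA)}
  through step 1 (go(rmB,rmA)): drop {robot_in(rmA)}, keep {ball_in(b3,rmD), carry(b1,right)}, require {robot_in(rmB)}
    → {ball_in(b3,rmD), carry(b1,right), robot_in(rmB)}

== RESULT ==
["ball_in(b3,rmD)", "carry(b1,right)", "robot_in(rmB)"]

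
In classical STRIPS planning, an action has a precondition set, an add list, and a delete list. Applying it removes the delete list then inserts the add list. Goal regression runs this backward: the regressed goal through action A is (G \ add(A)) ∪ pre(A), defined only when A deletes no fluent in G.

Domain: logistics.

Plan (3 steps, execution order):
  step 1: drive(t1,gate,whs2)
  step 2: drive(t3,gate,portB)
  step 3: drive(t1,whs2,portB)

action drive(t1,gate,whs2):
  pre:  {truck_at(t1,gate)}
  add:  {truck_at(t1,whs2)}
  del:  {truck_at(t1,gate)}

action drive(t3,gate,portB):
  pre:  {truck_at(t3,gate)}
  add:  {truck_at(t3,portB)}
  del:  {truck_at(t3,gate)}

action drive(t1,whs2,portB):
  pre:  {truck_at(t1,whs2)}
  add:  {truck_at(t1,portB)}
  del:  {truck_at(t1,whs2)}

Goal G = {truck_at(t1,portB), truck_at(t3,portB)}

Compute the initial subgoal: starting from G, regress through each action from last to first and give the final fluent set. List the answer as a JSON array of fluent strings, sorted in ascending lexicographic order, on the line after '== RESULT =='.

Regress step by step:
  through step 3 (drive(t1,whs2,portB)): drop {truck_at(t1,portB)}, keep {truck_at(t3,portB)}, require {truck_at(t1,whs2)}
    → {truck_at(t1,whs2), truck_at(t3,portB)}
  through step 2 (drive(t3,gate,portB)): drop {truck_at(t3,portB)}, keep {truck_at(t1,whs2)}, require {truck_at(t3,gate)}
    → {truck_at(t1,whs2), truck_at(t3,gate)}
  through step 1 (drive(t1,gate,whs2)): drop {truck_at(t1,whs2)}, keep {truck_at(t3,gate)}, require {truck_at(t1,gate)}
    → {truck_at(t1,gate), truck_at(t3,gate)}

== RESULT ==
["truck_at(t1,gate)", "truck_at(t3,gate)"]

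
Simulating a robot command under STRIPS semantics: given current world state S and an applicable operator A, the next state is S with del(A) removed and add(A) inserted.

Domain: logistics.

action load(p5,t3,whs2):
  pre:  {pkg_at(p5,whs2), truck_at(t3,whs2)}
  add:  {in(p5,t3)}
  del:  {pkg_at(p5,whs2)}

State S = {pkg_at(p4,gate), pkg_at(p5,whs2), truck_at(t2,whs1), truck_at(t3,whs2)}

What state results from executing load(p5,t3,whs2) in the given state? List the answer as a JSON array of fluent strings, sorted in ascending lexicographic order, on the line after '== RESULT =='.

Progress:
  pre ⊆ S: {pkg_at(p5,whs2), truck_at(t3,whs2)} ⊆ S  — applicable
  S \ del = {pkg_at(p4,gate), truck_at(t2,whs1), truck_at(t3,whs2)}
  ∪ add   = {in(p5,t3), pkg_at(p4,gate), truck_at(t2,whs1), truck_at(t3,whs2)}

== RESULT ==
["in(p5,t3)", "pkg_at(p4,gate)", "truck_at(t2,whs1)", "truck_at(t3,whs2)"]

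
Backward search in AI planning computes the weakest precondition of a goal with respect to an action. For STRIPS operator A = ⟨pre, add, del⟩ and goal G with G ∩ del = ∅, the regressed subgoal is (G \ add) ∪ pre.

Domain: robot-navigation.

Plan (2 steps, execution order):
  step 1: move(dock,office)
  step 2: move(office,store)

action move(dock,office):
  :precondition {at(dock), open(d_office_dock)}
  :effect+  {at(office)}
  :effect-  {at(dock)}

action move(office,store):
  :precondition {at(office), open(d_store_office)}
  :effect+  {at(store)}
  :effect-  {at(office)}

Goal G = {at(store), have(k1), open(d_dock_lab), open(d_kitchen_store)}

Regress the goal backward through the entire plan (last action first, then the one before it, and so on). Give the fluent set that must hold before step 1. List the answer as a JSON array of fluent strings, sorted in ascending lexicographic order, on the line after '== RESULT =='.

Work backward from the goal:
  through step 2 (move(office,store)): drop {at(store)}, keep {have(k1), open(d_dock_lab), open(d_kitchen_store)}, require {at(office), open(d_store_office)}
    → {at(office), have(k1), open(d_dock_lab), open(d_kitchen_store), open(d_store_office)}
  through step 1 (move(dock,office)): drop {at(office)}, keep {have(k1), open(d_dock_lab), open(d_kitchen_store), open(d_store_office)}, require {at(dock), open(d_office_dock)}
    → {at(dock), have(k1), open(d_dock_lab), open(d_kitchen_store), open(d_office_dock), open(d_store_office)}

== RESULT ==
["at(dock)", "have(k1)", "open(d_dock_lab)", "open(d_kitchen_store)", "open(d_office_dock)", "open(d_store_office)"]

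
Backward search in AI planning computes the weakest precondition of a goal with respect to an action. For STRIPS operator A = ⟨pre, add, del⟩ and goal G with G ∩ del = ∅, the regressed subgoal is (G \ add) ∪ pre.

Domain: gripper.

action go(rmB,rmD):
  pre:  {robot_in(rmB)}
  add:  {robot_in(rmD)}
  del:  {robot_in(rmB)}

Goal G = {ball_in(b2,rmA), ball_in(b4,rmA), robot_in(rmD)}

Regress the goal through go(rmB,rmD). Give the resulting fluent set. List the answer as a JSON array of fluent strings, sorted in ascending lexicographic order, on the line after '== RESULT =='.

Regress:
  G ∩ del = {}  (empty — regression defined)
  G \ add = {ball_in(b2,rmA), ball_in(b4,rmA), robot_in(rmD)} \ {robot_in(rmD)} = {ball_in(b2,rmA), ball_in(b4,rmA)}
  ∪ pre   = {ball_in(b2,rmA), ball_in(b4,rmA)} ∪ {robot_in(rmB)}
          = {ball_in(b2,rmA), ball_in(b4,rmA), robot_in(rmB)}

== RESULT ==
["ball_in(b2,rmA)", "ball_in(b4,rmA)", "robot_in(rmB)"]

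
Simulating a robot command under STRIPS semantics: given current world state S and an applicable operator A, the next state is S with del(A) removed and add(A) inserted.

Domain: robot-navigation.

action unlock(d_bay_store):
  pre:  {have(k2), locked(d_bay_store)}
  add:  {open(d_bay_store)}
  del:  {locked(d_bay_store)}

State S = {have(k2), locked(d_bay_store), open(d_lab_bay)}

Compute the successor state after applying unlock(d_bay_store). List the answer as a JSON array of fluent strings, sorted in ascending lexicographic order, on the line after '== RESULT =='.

Compute (S \ del) ∪ add:
  pre ⊆ S: {have(k2), locked(d_bay_store)} ⊆ S  — applicable
  S \ del = {have(k2), open(d_lab_bay)}
  ∪ add   = {have(k2), open(d_bay_store), open(d_lab_bay)}

== RESULT ==
["have(k2)", "open(d_bay_store)", "open(d_lab_bay)"]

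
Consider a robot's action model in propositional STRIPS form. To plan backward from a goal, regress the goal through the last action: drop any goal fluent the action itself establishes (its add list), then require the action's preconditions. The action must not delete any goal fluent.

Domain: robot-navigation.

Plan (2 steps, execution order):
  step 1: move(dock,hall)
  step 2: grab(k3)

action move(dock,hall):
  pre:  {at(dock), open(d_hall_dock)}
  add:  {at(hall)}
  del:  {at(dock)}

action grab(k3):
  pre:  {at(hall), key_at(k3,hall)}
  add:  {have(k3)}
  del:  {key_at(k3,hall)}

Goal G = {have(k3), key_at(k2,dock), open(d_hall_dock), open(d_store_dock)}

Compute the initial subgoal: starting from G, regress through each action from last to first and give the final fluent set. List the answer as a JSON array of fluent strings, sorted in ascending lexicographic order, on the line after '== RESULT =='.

Work backward from the goal:
  through step 2 (grab(k3)): drop {have(k3)}, keep {key_at(k2,dock), open(d_hall_dock), open(d_store_dock)}, require {at(hall), key_at(k3,hall)}
    → {at(hall), key_at(k2,dock), key_at(k3,hall), open(d_hall_dock), open(d_store_dock)}
  through step 1 (move(dock,hall)): drop {at(hall)}, keep {key_at(k2,dock), key_at(k3,hall), open(d_hall_dock), open(d_store_dock)}, require {at(dock), open(d_hall_dock)}
    → {at(dock), key_at(k2,dock), key_at(k3,hall), open(d_hall_dock), open(d_store_dock)}

== RESULT ==
["at(dock)", "key_at(k2,dock)", "key_at(k3,hall)", "open(d_hall_dock)", "open(d_store_dock)"]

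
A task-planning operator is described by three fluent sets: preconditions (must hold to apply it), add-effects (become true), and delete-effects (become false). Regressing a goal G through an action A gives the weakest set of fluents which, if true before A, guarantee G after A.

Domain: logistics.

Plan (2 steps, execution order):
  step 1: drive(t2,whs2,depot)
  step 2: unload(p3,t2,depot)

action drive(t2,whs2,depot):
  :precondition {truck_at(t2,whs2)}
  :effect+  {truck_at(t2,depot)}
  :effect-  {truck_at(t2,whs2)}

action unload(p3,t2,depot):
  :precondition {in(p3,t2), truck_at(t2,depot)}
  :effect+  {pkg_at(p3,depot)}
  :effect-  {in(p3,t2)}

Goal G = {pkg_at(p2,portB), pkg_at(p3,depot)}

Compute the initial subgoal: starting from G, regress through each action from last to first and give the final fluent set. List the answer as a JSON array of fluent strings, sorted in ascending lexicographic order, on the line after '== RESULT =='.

Regress step by step:
  through step 2 (unload(p3,t2,depot)): drop {pkg_at(p3,depot)}, keep {pkg_at(p2,portB)}, require {in(p3,t2), truck_at(t2,depot)}
    → {in(p3,t2), pkg_at(p2,portB), truck_at(t2,depot)}
  through step 1 (drive(t2,whs2,depot)): drop {truck_at(t2,depot)}, keep {in(p3,t2), pkg_at(p2,portB)}, require {truck_at(t2,whs2)}
    → {in(p3,t2), pkg_at(p2,portB), truck_at(t2,whs2)}

== RESULT ==
["in(p3,t2)", "pkg_at(p2,portB)", "truck_at(t2,whs2)"]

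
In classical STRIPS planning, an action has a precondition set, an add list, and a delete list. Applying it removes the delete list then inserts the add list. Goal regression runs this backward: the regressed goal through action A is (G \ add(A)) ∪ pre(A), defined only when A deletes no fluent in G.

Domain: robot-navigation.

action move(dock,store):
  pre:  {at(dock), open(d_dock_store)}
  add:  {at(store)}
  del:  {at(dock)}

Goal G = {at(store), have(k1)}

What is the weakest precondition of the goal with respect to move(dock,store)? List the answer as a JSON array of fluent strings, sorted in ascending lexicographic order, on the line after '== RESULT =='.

Compute (G \ add) ∪ pre:
  G ∩ del = {}  (empty — regression defined)
  G \ add = {at(store), have(k1)} \ {at(store)} = {have(k1)}
  ∪ pre   = {have(k1)} ∪ {at(dock), open(d_dock_store)}
          = {at(dock), have(k1), open(d_dock_store)}

== RESULT ==
["at(dock)", "have(k1)", "open(d_dock_store)"]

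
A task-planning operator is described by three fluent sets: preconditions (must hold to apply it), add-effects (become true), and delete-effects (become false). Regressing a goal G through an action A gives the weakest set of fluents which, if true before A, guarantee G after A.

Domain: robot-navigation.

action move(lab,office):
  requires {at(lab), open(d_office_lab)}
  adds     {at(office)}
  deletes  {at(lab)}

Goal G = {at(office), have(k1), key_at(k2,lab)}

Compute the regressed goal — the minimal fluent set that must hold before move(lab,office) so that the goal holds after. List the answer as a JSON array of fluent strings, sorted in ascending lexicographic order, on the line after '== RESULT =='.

Compute (G \ add) ∪ pre:
  G ∩ del = {}  (empty — regression defined)
  G \ add = {at(office), have(k1), key_at(k2,lab)} \ {at(office)} = {have(k1), key_at(k2,lab)}
  ∪ pre   = {have(k1), key_at(k2,lab)} ∪ {at(lab), open(d_office_lab)}
          = {at(lab), have(k1), key_at(k2,lab), open(d_office_lab)}

== RESULT ==
["at(lab)", "have(k1)", "key_at(k2,lab)", "open(d_office_lab)"]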